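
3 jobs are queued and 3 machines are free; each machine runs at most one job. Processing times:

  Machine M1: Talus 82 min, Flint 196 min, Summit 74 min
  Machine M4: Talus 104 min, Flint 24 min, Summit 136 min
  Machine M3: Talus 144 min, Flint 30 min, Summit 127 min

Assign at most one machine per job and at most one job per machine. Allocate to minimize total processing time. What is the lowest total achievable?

Min total: 208 min

Optimal: Talus→Machine M4 (104 min), Flint→Machine M3 (30 min), Summit→Machine M1 (74 min) — total 104+30+74 = 208 min.
Min-entry greedy (repeatedly take the single cheapest remaining cell) gives 242 min, worse by 34.
Next-best assignment: Talus→Machine M1, Flint→Machine M4, Summit→Machine M3 = 233 min.
Every other assignment is strictly worse.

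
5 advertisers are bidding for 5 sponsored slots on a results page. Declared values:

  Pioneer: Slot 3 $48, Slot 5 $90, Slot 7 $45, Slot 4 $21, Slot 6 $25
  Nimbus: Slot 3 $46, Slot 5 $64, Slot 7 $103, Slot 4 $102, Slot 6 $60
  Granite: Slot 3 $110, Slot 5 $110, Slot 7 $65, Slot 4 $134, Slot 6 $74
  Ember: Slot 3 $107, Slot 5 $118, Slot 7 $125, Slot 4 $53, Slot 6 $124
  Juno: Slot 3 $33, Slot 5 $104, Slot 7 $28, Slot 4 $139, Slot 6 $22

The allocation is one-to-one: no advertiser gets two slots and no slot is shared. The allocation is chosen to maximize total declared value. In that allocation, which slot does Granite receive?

Granite receives Slot 3.

Treat this as an assignment problem: match each advertiser to one slot.
Optimal: Pioneer→Slot 5 ($90), Nimbus→Slot 7 ($103), Granite→Slot 3 ($110), Ember→Slot 6 ($124), Juno→Slot 4 ($139) — total 90+103+110+124+139 = $566.
Max-entry greedy (repeatedly take the single best remaining cell) gives $524, worse by 42.
Next-best assignment: Pioneer→Slot 3, Nimbus→Slot 7, Granite→Slot 5, Ember→Slot 6, Juno→Slot 4 = $524.
Checked against all permutations: $566 is optimal.
Granite's own top slot is Slot 4 ($134), but forcing Granite→Slot 4 and reassigning the rest optimally gives only $513 — worse by 53.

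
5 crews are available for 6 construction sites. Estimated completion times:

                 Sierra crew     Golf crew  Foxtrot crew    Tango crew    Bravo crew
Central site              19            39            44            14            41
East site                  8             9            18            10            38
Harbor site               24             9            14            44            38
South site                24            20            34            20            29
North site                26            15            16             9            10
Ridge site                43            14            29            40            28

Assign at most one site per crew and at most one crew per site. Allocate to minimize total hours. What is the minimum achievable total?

Min total: 60 hours

Treat this as an assignment problem: match each crew to one site.
Optimal: Sierra crew→East site (8 hours), Golf crew→Ridge site (14 hours), Foxtrot crew→Harbor site (14 hours), Tango crew→Central site (14 hours), Bravo crew→North site (10 hours) — total 8+14+14+14+10 = 60 hours.
Row-greedy (each crew in turn takes its cheapest remaining site) gives 75 hours, worse by 15.
Next-best assignment: Sierra crew→East site, Golf crew→South site, Foxtrot crew→Harbor site, Tango crew→Central site, Bravo crew→North site = 66 hours.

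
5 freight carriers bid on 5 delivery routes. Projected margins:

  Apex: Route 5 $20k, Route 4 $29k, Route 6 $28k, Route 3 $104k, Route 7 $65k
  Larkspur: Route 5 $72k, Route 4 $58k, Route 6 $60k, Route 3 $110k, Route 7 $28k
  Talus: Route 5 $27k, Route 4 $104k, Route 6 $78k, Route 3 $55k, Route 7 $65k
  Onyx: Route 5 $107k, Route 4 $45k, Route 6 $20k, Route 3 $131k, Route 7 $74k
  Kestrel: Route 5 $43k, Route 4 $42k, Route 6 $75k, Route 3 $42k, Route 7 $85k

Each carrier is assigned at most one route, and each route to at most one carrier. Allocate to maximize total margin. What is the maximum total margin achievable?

Maximum total: $461k

Optimal: Apex→Route 7 ($65k), Larkspur→Route 3 ($110k), Talus→Route 4 ($104k), Onyx→Route 5 ($107k), Kestrel→Route 6 ($75k) — total 65+110+104+107+75 = $461k.
Row-greedy (each carrier in turn takes its best remaining route) gives $429k, worse by 32.
Swapping Kestrel↔Onyx (Kestrel→Route 5 $43k, Onyx→Route 6 $20k) loses 119.
Checked against all permutations: $461k is optimal.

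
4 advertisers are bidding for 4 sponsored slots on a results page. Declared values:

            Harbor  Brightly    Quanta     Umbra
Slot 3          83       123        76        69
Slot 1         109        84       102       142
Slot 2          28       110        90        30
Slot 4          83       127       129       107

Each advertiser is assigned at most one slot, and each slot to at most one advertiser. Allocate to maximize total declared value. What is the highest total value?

Optimal: Harbor→Slot 3 ($83), Brightly→Slot 2 ($110), Quanta→Slot 4 ($129), Umbra→Slot 1 ($142) — total 83+110+129+142 = $464.
Row-greedy (each advertiser in turn takes its best remaining slot) gives $395, worse by 69.
No other one-to-one assignment exceeds $464.

Max total: $464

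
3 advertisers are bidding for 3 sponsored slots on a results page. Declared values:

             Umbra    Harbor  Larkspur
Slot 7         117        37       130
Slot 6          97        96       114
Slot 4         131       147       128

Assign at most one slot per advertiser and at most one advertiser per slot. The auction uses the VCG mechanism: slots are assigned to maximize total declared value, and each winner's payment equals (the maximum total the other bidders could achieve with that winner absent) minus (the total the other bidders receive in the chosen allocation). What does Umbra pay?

Umbra pays $16.

Efficient allocation: Umbra→Slot 7 ($117), Harbor→Slot 4 ($147), Larkspur→Slot 6 ($114); total welfare W = $378.
Umbra receives Slot 7 at value $117, so the others get W − 117 = $261.
Without Umbra: best allocation of the remaining 2 bidders over all 3 slots is Harbor→Slot 4 ($147), Larkspur→Slot 7 ($130), total $277.
VCG payment = (others' best without Umbra) − (others' welfare with Umbra) = 277 − 261 = $16.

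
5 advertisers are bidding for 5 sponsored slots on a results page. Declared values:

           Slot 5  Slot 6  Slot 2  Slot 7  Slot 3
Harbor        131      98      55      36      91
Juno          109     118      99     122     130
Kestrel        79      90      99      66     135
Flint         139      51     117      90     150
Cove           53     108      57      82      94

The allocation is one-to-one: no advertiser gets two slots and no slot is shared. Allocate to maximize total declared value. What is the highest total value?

This is a one-to-one assignment (maximum-weight bipartite matching).
Optimal: Harbor→Slot 5 ($131), Juno→Slot 7 ($122), Kestrel→Slot 3 ($135), Flint→Slot 2 ($117), Cove→Slot 6 ($108) — total 131+122+135+117+108 = $613.
Row-greedy (each advertiser in turn takes its best remaining slot) gives $558, worse by 55.
Next-best assignment: Harbor→Slot 5, Juno→Slot 7, Kestrel→Slot 2, Flint→Slot 3, Cove→Slot 6 = $610.
Checked against all permutations: $613 is optimal.

Maximum total: $613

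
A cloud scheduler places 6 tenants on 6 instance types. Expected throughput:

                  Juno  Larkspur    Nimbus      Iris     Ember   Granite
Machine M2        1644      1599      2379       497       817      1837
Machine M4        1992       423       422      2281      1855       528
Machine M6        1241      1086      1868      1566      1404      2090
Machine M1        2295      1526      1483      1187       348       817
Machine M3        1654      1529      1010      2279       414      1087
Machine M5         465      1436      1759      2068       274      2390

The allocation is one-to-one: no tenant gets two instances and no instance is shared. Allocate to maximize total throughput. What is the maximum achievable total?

Max total: 12334 ops/s

This is the linear assignment problem.
Optimal: Juno→Machine M1 (2295 ops/s), Larkspur→Machine M5 (1436 ops/s), Nimbus→Machine M2 (2379 ops/s), Iris→Machine M3 (2279 ops/s), Ember→Machine M4 (1855 ops/s), Granite→Machine M6 (2090 ops/s) — total 2295+1436+2379+2279+1855+2090 = 12334 ops/s.
Every other assignment is strictly worse.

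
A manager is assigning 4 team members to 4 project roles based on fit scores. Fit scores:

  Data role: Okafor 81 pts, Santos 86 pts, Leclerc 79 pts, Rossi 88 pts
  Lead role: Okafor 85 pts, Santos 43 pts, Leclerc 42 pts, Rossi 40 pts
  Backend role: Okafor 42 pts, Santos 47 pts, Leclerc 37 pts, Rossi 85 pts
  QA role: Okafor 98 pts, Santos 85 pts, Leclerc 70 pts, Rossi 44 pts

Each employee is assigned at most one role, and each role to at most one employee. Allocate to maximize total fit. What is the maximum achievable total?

Optimal: Okafor→Lead role (85 pts), Santos→QA role (85 pts), Leclerc→Data role (79 pts), Rossi→Backend role (85 pts) — total 85+85+79+85 = 334 pts.
Max-entry greedy (repeatedly take the single best remaining cell) gives 275 pts, worse by 59.
Checked against all permutations: 334 pts is optimal.

Max total: 334 pts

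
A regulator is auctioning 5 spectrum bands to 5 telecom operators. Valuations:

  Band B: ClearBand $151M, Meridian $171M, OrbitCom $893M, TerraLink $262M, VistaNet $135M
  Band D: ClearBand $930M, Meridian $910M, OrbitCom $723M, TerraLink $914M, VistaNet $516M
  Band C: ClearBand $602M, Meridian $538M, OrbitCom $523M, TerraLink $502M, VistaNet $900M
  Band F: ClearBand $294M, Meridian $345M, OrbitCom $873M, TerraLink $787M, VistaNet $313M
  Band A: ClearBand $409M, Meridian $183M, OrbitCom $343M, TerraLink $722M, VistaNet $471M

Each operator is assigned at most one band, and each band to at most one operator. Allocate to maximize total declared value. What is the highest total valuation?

This is the linear assignment problem.
Optimal: ClearBand→Band A ($409M), Meridian→Band D ($910M), OrbitCom→Band B ($893M), TerraLink→Band F ($787M), VistaNet→Band C ($900M) — total 409+910+893+787+900 = $3899M.
Max-entry greedy (repeatedly take the single best remaining cell) gives $3693M, worse by 206.
Swapping TerraLink↔OrbitCom (TerraLink→Band B $262M, OrbitCom→Band F $873M) loses 545.
Checked against all permutations: $3899M is optimal.

Max total: $3899M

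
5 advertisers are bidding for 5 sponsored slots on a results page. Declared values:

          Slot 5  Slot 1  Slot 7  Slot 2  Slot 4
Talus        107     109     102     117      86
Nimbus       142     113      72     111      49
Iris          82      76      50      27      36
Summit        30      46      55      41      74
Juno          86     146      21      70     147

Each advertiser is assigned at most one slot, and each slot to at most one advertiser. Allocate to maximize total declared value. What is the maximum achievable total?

Treat this as an assignment problem: match each advertiser to one slot.
Optimal: Talus→Slot 2 ($117), Nimbus→Slot 5 ($142), Iris→Slot 1 ($76), Summit→Slot 7 ($55), Juno→Slot 4 ($147) — total 117+142+76+55+147 = $537.
Checked against all permutations: $537 is optimal.

Max total: $537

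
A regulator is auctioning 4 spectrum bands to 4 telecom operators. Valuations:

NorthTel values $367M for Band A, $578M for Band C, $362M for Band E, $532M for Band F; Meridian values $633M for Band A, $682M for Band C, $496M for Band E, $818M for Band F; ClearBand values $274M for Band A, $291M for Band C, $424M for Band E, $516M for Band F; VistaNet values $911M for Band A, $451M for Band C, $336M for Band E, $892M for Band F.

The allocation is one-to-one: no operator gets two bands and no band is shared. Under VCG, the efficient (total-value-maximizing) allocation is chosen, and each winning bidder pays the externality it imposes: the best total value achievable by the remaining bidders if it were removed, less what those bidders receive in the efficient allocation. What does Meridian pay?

Efficient allocation: NorthTel→Band C ($578M), Meridian→Band F ($818M), ClearBand→Band E ($424M), VistaNet→Band A ($911M); total welfare W = $2731M.
Meridian receives Band F at value $818M, so the others get W − 818 = $1913M.
Without Meridian: best allocation of the remaining 3 bidders over all 4 bands is NorthTel→Band C ($578M), ClearBand→Band F ($516M), VistaNet→Band A ($911M), total $2005M.
VCG payment = (others' best without Meridian) − (others' welfare with Meridian) = 2005 − 1913 = $92M.

Meridian pays $92M.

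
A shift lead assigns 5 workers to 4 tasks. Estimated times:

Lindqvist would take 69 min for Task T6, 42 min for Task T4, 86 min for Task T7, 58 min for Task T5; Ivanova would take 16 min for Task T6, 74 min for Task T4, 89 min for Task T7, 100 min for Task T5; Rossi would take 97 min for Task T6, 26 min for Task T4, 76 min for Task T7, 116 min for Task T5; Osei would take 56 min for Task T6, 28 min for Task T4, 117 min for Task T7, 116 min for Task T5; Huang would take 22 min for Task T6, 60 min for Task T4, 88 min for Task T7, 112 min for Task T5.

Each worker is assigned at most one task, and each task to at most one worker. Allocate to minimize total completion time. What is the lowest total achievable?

Optimal: Ivanova→Task T6 (16 min), Osei→Task T4 (28 min), Rossi→Task T7 (76 min), Lindqvist→Task T5 (58 min) — total 16+28+76+58 = 178 min.
Min-entry greedy (repeatedly take the single cheapest remaining cell) gives 188 min, worse by 10.

Min total: 178 min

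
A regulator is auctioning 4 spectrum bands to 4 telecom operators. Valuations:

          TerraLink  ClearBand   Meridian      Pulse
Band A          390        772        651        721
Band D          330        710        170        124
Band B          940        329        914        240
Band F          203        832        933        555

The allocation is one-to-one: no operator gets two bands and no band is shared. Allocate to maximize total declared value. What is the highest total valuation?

This is a one-to-one assignment (maximum-weight bipartite matching).
Optimal: TerraLink→Band B ($940M), ClearBand→Band D ($710M), Meridian→Band F ($933M), Pulse→Band A ($721M) — total 940+710+933+721 = $3304M.
Row-greedy (each operator in turn takes its best remaining band) gives $2547M, worse by 757.
Next-best assignment: TerraLink→Band B, ClearBand→Band D, Meridian→Band A, Pulse→Band F = $2856M.
No other one-to-one assignment exceeds $3304M.

Max total: $3304M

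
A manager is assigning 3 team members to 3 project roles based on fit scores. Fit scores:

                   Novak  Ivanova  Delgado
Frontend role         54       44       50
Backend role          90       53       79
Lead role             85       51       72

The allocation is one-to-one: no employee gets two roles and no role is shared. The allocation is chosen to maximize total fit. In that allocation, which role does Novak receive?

Novak receives Lead role.

This is a one-to-one assignment (maximum-weight bipartite matching).
Optimal: Novak→Lead role (85 pts), Ivanova→Frontend role (44 pts), Delgado→Backend role (79 pts) — total 85+44+79 = 208 pts.
Column-greedy (each role in turn goes to its best remaining employee) gives 184 pts, worse by 24.
Novak's own top role is Backend role (90 pts), but forcing Novak→Backend role and reassigning the rest optimally gives only 206 pts — worse by 2.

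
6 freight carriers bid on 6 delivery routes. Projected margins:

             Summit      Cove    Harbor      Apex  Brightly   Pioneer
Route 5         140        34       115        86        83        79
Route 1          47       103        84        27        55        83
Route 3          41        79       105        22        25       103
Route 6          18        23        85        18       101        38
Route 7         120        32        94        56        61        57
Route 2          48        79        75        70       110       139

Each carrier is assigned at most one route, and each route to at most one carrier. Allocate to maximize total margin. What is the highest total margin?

Optimal: Summit→Route 7 ($120k), Cove→Route 1 ($103k), Harbor→Route 3 ($105k), Apex→Route 5 ($86k), Brightly→Route 6 ($101k), Pioneer→Route 2 ($139k) — total 120+103+105+86+101+139 = $654k.
Next-best assignment: Summit→Route 5, Cove→Route 1, Harbor→Route 3, Apex→Route 7, Brightly→Route 6, Pioneer→Route 2 = $644k.
Every other assignment is strictly worse.

Maximum total: $654k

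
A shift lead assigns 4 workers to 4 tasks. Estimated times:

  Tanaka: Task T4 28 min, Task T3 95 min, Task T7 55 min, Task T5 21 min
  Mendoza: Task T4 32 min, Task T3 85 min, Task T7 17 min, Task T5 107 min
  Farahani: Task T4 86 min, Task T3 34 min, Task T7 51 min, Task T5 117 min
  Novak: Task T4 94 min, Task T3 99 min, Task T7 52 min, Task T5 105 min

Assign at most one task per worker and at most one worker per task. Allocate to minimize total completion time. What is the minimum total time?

Optimal: Tanaka→Task T5 (21 min), Mendoza→Task T4 (32 min), Farahani→Task T3 (34 min), Novak→Task T7 (52 min) — total 21+32+34+52 = 139 min.
Column-greedy (each task in turn goes to its cheapest remaining worker) gives 184 min, worse by 45.

Min total: 139 min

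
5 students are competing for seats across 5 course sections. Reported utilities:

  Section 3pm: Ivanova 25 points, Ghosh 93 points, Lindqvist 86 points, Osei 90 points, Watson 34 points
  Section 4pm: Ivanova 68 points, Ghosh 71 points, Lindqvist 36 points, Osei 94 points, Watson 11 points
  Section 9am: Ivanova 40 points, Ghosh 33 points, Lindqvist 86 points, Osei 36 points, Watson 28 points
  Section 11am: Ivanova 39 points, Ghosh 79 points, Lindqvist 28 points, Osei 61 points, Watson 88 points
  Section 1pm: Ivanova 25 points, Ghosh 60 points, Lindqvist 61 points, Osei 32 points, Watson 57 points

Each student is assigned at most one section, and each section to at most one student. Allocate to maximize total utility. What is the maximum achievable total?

Maximum total: 392 points

Treat this as an assignment problem: match each student to one section.
Optimal: Ivanova→Section 4pm (68 points), Ghosh→Section 1pm (60 points), Lindqvist→Section 9am (86 points), Osei→Section 3pm (90 points), Watson→Section 11am (88 points) — total 68+60+86+90+88 = 392 points.
Column-greedy (each section in turn goes to its best remaining student) gives 386 points, worse by 6.
Swapping Lindqvist↔Osei (Lindqvist→Section 3pm 86 points, Osei→Section 9am 36 points) loses 54.
Every other assignment is strictly worse.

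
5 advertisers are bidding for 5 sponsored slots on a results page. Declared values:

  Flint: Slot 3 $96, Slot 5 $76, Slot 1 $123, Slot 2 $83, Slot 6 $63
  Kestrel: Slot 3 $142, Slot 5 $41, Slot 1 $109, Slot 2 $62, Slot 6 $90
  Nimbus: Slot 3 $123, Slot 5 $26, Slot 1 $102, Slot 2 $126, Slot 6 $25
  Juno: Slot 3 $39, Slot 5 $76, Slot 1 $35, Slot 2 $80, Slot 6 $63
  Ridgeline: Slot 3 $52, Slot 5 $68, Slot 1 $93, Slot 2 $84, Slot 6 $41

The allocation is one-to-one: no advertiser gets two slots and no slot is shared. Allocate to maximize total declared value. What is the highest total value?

Optimal: Flint→Slot 1 ($123), Kestrel→Slot 3 ($142), Nimbus→Slot 2 ($126), Juno→Slot 6 ($63), Ridgeline→Slot 5 ($68) — total 123+142+126+63+68 = $522.
Column-greedy (each slot in turn goes to its best remaining advertiser) gives $467, worse by 55.
Next-best assignment: Flint→Slot 1, Kestrel→Slot 3, Nimbus→Slot 2, Juno→Slot 5, Ridgeline→Slot 6 = $508.

Maximum total: $522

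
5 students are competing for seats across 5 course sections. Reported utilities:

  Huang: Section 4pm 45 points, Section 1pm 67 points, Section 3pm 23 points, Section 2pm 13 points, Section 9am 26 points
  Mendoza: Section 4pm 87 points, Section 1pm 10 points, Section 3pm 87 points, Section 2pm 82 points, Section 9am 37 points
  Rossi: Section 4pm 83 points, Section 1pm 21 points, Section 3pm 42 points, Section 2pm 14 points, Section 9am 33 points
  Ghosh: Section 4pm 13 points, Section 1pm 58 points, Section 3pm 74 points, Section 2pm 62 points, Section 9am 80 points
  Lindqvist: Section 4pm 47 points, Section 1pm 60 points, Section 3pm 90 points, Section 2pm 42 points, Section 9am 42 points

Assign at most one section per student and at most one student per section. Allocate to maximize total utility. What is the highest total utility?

Maximum total: 402 points

This is the linear assignment problem.
Optimal: Huang→Section 1pm (67 points), Mendoza→Section 2pm (82 points), Rossi→Section 4pm (83 points), Ghosh→Section 9am (80 points), Lindqvist→Section 3pm (90 points) — total 67+82+83+80+90 = 402 points.
Row-greedy (each student in turn takes its best remaining section) gives 318 points, worse by 84.
Next-best assignment: Huang→Section 1pm, Mendoza→Section 3pm, Rossi→Section 4pm, Ghosh→Section 9am, Lindqvist→Section 2pm = 359 points.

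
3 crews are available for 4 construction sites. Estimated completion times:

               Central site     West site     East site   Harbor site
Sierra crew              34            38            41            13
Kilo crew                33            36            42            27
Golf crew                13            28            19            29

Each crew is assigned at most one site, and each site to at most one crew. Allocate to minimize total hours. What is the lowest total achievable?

Optimal: Sierra crew→Harbor site (13 hours), Kilo crew→West site (36 hours), Golf crew→Central site (13 hours) — total 13+36+13 = 62 hours.
Row-greedy (each crew in turn takes its cheapest remaining site) gives 65 hours, worse by 3.
No other one-to-one assignment undercuts 62 hours.

Min total: 62 hours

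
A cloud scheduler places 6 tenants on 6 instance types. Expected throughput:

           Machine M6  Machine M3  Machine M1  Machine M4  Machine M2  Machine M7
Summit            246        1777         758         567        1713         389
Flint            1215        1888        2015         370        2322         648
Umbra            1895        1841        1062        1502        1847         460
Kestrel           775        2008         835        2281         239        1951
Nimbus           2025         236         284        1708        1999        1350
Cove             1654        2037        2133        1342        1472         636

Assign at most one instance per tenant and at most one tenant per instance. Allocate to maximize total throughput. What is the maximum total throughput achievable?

Maximum total: 11786 ops/s

Optimal: Summit→Machine M3 (1777 ops/s), Flint→Machine M2 (2322 ops/s), Umbra→Machine M6 (1895 ops/s), Kestrel→Machine M7 (1951 ops/s), Nimbus→Machine M4 (1708 ops/s), Cove→Machine M1 (2133 ops/s) — total 1777+2322+1895+1951+1708+2133 = 11786 ops/s.
Row-greedy (each tenant in turn takes its best remaining instance) gives 11758 ops/s, worse by 28.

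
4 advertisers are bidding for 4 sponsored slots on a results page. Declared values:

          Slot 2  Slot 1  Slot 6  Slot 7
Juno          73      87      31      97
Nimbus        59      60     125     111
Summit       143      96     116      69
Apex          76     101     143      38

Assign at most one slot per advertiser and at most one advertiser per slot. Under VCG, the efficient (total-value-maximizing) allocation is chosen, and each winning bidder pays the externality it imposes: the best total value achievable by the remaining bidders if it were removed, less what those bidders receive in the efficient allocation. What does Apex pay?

Apex pays $24.

Efficient allocation: Juno→Slot 1 ($87), Nimbus→Slot 7 ($111), Summit→Slot 2 ($143), Apex→Slot 6 ($143); total welfare W = $484.
Apex receives Slot 6 at value $143, so the others get W − 143 = $341.
Without Apex: best allocation of the remaining 3 bidders over all 4 slots is Juno→Slot 7 ($97), Nimbus→Slot 6 ($125), Summit→Slot 2 ($143), total $365.
VCG payment = (others' best without Apex) − (others' welfare with Apex) = 365 − 341 = $24.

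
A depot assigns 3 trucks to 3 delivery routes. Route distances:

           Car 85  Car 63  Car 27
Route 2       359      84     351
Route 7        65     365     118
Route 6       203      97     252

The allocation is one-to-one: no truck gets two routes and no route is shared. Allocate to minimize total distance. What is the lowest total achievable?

Minimum total: 401 km

Optimal: Car 85→Route 7 (65 km), Car 63→Route 2 (84 km), Car 27→Route 6 (252 km) — total 65+84+252 = 401 km.
Swapping Car 27↔Car 85 (Car 27→Route 7 118 km, Car 85→Route 6 203 km) adds 4.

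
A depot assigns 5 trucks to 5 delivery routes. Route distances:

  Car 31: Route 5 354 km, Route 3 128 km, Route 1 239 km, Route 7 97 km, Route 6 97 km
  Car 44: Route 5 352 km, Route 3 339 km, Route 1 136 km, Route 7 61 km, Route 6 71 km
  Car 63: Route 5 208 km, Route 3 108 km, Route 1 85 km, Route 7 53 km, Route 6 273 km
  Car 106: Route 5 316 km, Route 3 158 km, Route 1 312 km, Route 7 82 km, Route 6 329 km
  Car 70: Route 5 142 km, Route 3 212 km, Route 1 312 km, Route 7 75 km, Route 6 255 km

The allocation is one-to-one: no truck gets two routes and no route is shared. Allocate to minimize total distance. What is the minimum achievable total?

Optimal: Car 31→Route 3 (128 km), Car 44→Route 6 (71 km), Car 63→Route 1 (85 km), Car 106→Route 7 (82 km), Car 70→Route 5 (142 km) — total 128+71+85+82+142 = 508 km.
Min-entry greedy (repeatedly take the single cheapest remaining cell) gives 706 km, worse by 198.
Next-best assignment: Car 31→Route 6, Car 44→Route 7, Car 63→Route 1, Car 106→Route 3, Car 70→Route 5 = 543 km.
Swapping Car 44↔Car 63 (Car 44→Route 1 136 km, Car 63→Route 6 273 km) adds 253.

Minimum total: 508 km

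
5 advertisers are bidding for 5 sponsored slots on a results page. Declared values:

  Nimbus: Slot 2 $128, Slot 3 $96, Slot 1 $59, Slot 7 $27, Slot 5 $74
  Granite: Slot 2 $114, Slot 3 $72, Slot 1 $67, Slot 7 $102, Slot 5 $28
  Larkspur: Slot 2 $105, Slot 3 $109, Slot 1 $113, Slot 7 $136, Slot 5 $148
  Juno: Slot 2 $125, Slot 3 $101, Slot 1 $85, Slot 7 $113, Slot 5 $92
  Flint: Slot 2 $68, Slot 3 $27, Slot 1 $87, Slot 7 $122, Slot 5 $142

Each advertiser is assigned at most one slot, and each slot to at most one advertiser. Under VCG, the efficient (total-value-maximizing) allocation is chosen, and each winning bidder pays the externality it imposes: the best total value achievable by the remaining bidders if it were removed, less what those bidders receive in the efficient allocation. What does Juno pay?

Juno pays $3.

Efficient allocation: Nimbus→Slot 2 ($128), Granite→Slot 7 ($102), Larkspur→Slot 1 ($113), Juno→Slot 3 ($101), Flint→Slot 5 ($142); total welfare W = $586.
Juno receives Slot 3 at value $101, so the others get W − 101 = $485.
Without Juno: best allocation of the remaining 4 bidders over all 5 slots is Nimbus→Slot 3 ($96), Granite→Slot 2 ($114), Larkspur→Slot 7 ($136), Flint→Slot 5 ($142), total $488.
VCG payment = (others' best without Juno) − (others' welfare with Juno) = 488 − 485 = $3.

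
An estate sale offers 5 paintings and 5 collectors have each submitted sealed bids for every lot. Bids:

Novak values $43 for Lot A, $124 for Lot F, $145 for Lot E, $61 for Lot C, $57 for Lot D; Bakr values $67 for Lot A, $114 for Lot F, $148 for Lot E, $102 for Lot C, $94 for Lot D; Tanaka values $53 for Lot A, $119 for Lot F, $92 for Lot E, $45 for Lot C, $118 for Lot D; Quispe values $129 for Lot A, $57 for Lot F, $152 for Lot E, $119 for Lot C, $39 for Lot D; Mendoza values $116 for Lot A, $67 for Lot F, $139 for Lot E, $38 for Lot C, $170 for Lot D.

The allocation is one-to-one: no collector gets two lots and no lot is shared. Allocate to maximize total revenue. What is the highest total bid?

Max total: $665

Optimal: Novak→Lot E ($145), Bakr→Lot C ($102), Tanaka→Lot F ($119), Quispe→Lot A ($129), Mendoza→Lot D ($170) — total 145+102+119+129+170 = $665.
Max-entry greedy (repeatedly take the single best remaining cell) gives $601, worse by 64.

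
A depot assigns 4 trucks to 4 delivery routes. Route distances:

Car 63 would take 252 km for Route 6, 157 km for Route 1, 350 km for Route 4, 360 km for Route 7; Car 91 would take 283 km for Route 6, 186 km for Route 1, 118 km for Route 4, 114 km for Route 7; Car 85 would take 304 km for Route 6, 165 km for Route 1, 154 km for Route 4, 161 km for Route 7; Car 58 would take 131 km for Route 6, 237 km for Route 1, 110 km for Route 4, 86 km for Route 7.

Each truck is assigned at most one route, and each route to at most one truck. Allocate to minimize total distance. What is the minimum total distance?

Minimum total: 556 km

Treat this as an assignment problem: match each truck to one route.
Optimal: Car 63→Route 1 (157 km), Car 91→Route 7 (114 km), Car 85→Route 4 (154 km), Car 58→Route 6 (131 km) — total 157+114+154+131 = 556 km.
Next-best assignment: Car 63→Route 1, Car 91→Route 4, Car 85→Route 7, Car 58→Route 6 = 567 km.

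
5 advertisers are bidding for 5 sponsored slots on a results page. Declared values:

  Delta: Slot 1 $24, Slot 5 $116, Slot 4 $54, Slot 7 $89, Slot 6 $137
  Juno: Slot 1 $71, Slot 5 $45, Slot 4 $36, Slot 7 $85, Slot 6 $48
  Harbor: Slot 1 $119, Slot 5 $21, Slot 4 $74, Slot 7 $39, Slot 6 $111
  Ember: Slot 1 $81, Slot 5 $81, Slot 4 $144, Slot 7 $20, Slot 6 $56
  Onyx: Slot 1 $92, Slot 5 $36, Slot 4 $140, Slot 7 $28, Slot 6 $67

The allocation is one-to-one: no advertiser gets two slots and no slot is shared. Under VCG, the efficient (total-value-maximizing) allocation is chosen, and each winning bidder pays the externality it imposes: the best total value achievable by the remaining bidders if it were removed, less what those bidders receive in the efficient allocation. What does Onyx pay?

Efficient allocation: Delta→Slot 6 ($137), Juno→Slot 7 ($85), Harbor→Slot 1 ($119), Ember→Slot 5 ($81), Onyx→Slot 4 ($140); total welfare W = $562.
Onyx receives Slot 4 at value $140, so the others get W − 140 = $422.
Without Onyx: best allocation of the remaining 4 bidders over all 5 slots is Delta→Slot 6 ($137), Juno→Slot 7 ($85), Harbor→Slot 1 ($119), Ember→Slot 4 ($144), total $485.
VCG payment = (others' best without Onyx) − (others' welfare with Onyx) = 485 − 422 = $63.

Onyx pays $63.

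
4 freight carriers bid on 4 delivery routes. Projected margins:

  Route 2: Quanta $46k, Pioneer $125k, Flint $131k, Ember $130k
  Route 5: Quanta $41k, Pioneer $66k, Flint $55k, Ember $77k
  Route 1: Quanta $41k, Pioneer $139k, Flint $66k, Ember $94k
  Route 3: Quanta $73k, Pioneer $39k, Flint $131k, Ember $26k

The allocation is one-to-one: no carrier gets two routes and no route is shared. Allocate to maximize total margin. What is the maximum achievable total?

Maximum total: $441k

Optimal: Quanta→Route 5 ($41k), Pioneer→Route 1 ($139k), Flint→Route 3 ($131k), Ember→Route 2 ($130k) — total 41+139+131+130 = $441k.
Row-greedy (each carrier in turn takes its best remaining route) gives $420k, worse by 21.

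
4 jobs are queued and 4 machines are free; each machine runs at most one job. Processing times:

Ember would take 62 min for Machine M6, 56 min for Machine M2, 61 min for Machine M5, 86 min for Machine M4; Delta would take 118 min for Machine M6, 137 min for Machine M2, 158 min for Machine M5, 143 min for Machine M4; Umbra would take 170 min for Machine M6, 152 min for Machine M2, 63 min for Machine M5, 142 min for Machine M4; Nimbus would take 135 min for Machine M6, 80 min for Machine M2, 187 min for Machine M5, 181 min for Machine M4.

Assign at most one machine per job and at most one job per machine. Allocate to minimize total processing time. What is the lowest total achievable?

Treat this as an assignment problem: match each job to one machine.
Optimal: Ember→Machine M4 (86 min), Delta→Machine M6 (118 min), Umbra→Machine M5 (63 min), Nimbus→Machine M2 (80 min) — total 86+118+63+80 = 347 min.
Row-greedy (each job in turn takes its cheapest remaining machine) gives 418 min, worse by 71.
Swapping Nimbus↔Ember (Nimbus→Machine M4 181 min, Ember→Machine M2 56 min) adds 71.
Checked against all permutations: 347 min is optimal.

Minimum total: 347 min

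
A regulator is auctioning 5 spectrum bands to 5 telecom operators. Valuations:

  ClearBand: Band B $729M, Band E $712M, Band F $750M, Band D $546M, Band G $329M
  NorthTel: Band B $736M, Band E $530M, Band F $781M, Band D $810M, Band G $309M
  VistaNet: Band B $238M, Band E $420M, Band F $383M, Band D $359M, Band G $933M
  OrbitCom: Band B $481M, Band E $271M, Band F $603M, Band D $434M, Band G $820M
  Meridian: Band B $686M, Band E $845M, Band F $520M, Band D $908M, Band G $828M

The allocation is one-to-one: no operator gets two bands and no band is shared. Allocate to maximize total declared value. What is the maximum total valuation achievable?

Maximum total: $3920M

Optimal: ClearBand→Band B ($729M), NorthTel→Band D ($810M), VistaNet→Band G ($933M), OrbitCom→Band F ($603M), Meridian→Band E ($845M) — total 729+810+933+603+845 = $3920M.
Max-entry greedy (repeatedly take the single best remaining cell) gives $3622M, worse by 298.
Next-best assignment: ClearBand→Band E, NorthTel→Band B, VistaNet→Band G, OrbitCom→Band F, Meridian→Band D = $3892M.
Swapping OrbitCom↔Meridian (OrbitCom→Band E $271M, Meridian→Band F $520M) loses 657.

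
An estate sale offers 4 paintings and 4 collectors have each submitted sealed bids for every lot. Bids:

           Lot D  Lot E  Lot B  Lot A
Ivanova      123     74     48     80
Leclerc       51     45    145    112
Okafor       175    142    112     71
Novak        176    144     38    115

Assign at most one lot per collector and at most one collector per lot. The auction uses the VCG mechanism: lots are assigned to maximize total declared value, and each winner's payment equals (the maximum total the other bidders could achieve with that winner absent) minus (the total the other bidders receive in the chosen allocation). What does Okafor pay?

Okafor pays $43.

Efficient allocation: Ivanova→Lot A ($80), Leclerc→Lot B ($145), Okafor→Lot D ($175), Novak→Lot E ($144); total welfare W = $544.
Okafor receives Lot D at value $175, so the others get W − 175 = $369.
Without Okafor: best allocation of the remaining 3 bidders over all 4 lots is Ivanova→Lot D ($123), Leclerc→Lot B ($145), Novak→Lot E ($144), total $412.
VCG payment = (others' best without Okafor) − (others' welfare with Okafor) = 412 − 369 = $43.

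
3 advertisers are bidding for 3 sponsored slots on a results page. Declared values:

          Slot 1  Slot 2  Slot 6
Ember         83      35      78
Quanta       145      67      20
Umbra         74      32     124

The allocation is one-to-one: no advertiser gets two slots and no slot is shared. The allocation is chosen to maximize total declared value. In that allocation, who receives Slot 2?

Optimal: Ember→Slot 2 ($35), Quanta→Slot 1 ($145), Umbra→Slot 6 ($124) — total 35+145+124 = $304.
Row-greedy (each advertiser in turn takes its best remaining slot) gives $274, worse by 30.
Swapping Umbra↔Ember (Umbra→Slot 2 $32, Ember→Slot 6 $78) loses 49.
Ember's own top slot is Slot 1 ($83), but forcing Ember→Slot 1 and reassigning the rest optimally gives only $274 — worse by 30.

Ember receives Slot 2.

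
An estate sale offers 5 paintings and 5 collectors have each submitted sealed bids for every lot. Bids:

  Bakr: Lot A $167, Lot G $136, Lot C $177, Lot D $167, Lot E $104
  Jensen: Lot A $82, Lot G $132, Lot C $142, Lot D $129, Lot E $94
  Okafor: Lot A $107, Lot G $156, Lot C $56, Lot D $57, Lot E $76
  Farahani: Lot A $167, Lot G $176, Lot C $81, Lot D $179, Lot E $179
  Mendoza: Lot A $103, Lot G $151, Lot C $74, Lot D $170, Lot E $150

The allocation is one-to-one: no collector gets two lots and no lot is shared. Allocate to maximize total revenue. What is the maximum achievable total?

Maximum total: $814

Optimal: Bakr→Lot A ($167), Jensen→Lot C ($142), Okafor→Lot G ($156), Farahani→Lot E ($179), Mendoza→Lot D ($170) — total 167+142+156+179+170 = $814.
Next-best assignment: Bakr→Lot A, Jensen→Lot C, Okafor→Lot G, Farahani→Lot D, Mendoza→Lot E = $794.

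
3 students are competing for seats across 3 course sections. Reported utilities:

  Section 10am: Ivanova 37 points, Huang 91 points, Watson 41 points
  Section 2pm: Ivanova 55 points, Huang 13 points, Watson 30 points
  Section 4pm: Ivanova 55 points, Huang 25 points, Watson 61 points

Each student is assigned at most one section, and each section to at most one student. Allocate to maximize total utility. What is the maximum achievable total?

This is the linear assignment problem.
Optimal: Ivanova→Section 2pm (55 points), Huang→Section 10am (91 points), Watson→Section 4pm (61 points) — total 55+91+61 = 207 points.
Next-best assignment: Ivanova→Section 4pm, Huang→Section 10am, Watson→Section 2pm = 176 points.

Max total: 207 points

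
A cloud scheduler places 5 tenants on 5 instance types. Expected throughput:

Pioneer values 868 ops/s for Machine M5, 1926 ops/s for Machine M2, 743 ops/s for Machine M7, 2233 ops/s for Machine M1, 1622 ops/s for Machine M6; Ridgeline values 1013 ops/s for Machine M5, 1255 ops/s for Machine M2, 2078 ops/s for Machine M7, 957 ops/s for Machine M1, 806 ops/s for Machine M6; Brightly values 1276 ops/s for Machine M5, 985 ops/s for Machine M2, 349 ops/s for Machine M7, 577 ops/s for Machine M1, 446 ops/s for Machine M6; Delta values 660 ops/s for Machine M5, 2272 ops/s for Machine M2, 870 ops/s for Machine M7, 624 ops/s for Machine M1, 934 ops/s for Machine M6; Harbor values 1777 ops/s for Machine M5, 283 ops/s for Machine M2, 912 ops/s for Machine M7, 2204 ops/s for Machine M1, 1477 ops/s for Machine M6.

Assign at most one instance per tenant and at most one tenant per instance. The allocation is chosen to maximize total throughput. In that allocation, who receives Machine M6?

Optimal: Pioneer→Machine M6 (1622 ops/s), Ridgeline→Machine M7 (2078 ops/s), Brightly→Machine M5 (1276 ops/s), Delta→Machine M2 (2272 ops/s), Harbor→Machine M1 (2204 ops/s) — total 1622+2078+1276+2272+2204 = 9452 ops/s.
Row-greedy (each tenant in turn takes its best remaining instance) gives 9336 ops/s, worse by 116.
Swapping Harbor↔Ridgeline (Harbor→Machine M7 912 ops/s, Ridgeline→Machine M1 957 ops/s) loses 2413.
Pioneer's own top instance is Machine M1 (2233 ops/s), but forcing Pioneer→Machine M1 and reassigning the rest optimally gives only 9336 ops/s — worse by 116.

Pioneer receives Machine M6.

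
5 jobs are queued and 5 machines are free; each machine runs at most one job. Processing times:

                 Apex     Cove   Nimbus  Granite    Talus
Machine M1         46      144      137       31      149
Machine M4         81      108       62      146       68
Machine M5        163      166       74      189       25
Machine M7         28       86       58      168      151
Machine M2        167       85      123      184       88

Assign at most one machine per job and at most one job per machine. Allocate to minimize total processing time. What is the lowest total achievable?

Treat this as an assignment problem: match each job to one machine.
Optimal: Apex→Machine M7 (28 min), Cove→Machine M2 (85 min), Nimbus→Machine M4 (62 min), Granite→Machine M1 (31 min), Talus→Machine M5 (25 min) — total 28+85+62+31+25 = 231 min.
Next-best assignment: Apex→Machine M4, Cove→Machine M2, Nimbus→Machine M7, Granite→Machine M1, Talus→Machine M5 = 280 min.
Swapping Talus↔Granite (Talus→Machine M1 149 min, Granite→Machine M5 189 min) adds 282.

Minimum total: 231 min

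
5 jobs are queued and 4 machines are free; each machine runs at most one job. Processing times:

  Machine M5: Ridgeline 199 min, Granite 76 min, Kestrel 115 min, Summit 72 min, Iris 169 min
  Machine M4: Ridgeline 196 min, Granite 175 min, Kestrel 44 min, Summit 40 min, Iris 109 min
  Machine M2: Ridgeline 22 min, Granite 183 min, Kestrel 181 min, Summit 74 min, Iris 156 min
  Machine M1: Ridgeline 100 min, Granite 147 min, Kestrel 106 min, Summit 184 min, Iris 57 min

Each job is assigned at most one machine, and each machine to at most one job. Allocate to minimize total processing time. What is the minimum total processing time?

Minimum total: 195 min

Optimal: Granite→Machine M5 (76 min), Summit→Machine M4 (40 min), Ridgeline→Machine M2 (22 min), Iris→Machine M1 (57 min) — total 76+40+22+57 = 195 min.
Row-greedy (each job in turn takes its cheapest remaining machine) gives 326 min, worse by 131.
Swapping Granite↔Summit (Granite→Machine M4 175 min, Summit→Machine M5 72 min) adds 131.
No other one-to-one assignment undercuts 195 min.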